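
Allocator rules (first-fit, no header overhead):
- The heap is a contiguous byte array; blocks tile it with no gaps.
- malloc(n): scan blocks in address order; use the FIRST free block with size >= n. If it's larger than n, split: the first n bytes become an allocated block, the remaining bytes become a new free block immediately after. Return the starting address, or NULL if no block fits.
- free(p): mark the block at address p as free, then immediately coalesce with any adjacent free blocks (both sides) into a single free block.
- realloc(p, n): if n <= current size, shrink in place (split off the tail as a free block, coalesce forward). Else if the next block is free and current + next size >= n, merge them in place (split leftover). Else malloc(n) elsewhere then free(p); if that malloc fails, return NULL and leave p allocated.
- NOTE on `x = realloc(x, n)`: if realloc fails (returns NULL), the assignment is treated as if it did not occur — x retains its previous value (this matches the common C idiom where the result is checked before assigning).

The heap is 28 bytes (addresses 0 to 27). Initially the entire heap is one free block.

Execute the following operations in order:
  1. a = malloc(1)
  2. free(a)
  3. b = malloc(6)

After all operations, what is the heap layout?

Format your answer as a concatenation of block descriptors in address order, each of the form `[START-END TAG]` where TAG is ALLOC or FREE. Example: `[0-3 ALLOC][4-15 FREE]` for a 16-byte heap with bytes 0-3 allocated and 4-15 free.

Op 1: a = malloc(1) -> a = 0; heap: [0-0 ALLOC][1-27 FREE]
Op 2: free(a) -> (freed a); heap: [0-27 FREE]
Op 3: b = malloc(6) -> b = 0; heap: [0-5 ALLOC][6-27 FREE]

Answer: [0-5 ALLOC][6-27 FREE]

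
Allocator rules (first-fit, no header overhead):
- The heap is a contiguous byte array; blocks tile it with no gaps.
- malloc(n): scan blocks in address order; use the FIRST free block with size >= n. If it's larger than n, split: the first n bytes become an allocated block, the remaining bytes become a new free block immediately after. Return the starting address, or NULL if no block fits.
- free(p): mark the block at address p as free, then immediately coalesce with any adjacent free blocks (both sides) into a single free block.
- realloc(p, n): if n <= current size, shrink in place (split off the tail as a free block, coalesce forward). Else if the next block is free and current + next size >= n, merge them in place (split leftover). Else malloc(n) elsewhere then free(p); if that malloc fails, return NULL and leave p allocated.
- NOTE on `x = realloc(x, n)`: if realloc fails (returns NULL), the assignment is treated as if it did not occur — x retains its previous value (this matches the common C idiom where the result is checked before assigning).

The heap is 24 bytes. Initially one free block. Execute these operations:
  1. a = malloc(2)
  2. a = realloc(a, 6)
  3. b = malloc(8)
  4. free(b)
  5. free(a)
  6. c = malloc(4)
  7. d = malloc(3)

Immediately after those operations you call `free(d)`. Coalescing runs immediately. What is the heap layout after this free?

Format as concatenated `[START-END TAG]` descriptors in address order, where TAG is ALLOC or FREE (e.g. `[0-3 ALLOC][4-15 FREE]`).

Answer: [0-3 ALLOC][4-23 FREE]

Derivation:
Op 1: a = malloc(2) -> a = 0; heap: [0-1 ALLOC][2-23 FREE]
Op 2: a = realloc(a, 6) -> a = 0; heap: [0-5 ALLOC][6-23 FREE]
Op 3: b = malloc(8) -> b = 6; heap: [0-5 ALLOC][6-13 ALLOC][14-23 FREE]
Op 4: free(b) -> (freed b); heap: [0-5 ALLOC][6-23 FREE]
Op 5: free(a) -> (freed a); heap: [0-23 FREE]
Op 6: c = malloc(4) -> c = 0; heap: [0-3 ALLOC][4-23 FREE]
Op 7: d = malloc(3) -> d = 4; heap: [0-3 ALLOC][4-6 ALLOC][7-23 FREE]
free(d): d = 4 -> block [4-6 ALLOC]; mark free, coalesce with adjacent free neighbors -> [0-3 ALLOC][4-23 FREE]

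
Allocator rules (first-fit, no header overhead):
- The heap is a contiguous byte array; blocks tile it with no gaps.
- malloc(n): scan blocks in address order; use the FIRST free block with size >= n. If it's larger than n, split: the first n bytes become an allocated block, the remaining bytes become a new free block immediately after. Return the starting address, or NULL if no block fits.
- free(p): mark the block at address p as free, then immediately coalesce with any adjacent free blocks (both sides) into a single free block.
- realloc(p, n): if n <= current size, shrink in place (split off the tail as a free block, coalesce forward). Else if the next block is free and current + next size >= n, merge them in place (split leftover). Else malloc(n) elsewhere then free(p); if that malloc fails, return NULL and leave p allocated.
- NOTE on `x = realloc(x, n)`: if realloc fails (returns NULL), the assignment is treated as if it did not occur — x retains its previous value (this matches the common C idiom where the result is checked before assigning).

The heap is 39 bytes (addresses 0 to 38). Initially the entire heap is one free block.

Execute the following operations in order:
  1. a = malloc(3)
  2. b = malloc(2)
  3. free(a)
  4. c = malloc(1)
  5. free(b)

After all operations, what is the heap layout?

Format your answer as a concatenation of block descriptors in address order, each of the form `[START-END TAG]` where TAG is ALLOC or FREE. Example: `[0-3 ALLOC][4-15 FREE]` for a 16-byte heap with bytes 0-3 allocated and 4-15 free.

Op 1: a = malloc(3) -> a = 0; heap: [0-2 ALLOC][3-38 FREE]
Op 2: b = malloc(2) -> b = 3; heap: [0-2 ALLOC][3-4 ALLOC][5-38 FREE]
Op 3: free(a) -> (freed a); heap: [0-2 FREE][3-4 ALLOC][5-38 FREE]
Op 4: c = malloc(1) -> c = 0; heap: [0-0 ALLOC][1-2 FREE][3-4 ALLOC][5-38 FREE]
Op 5: free(b) -> (freed b); heap: [0-0 ALLOC][1-38 FREE]

Answer: [0-0 ALLOC][1-38 FREE]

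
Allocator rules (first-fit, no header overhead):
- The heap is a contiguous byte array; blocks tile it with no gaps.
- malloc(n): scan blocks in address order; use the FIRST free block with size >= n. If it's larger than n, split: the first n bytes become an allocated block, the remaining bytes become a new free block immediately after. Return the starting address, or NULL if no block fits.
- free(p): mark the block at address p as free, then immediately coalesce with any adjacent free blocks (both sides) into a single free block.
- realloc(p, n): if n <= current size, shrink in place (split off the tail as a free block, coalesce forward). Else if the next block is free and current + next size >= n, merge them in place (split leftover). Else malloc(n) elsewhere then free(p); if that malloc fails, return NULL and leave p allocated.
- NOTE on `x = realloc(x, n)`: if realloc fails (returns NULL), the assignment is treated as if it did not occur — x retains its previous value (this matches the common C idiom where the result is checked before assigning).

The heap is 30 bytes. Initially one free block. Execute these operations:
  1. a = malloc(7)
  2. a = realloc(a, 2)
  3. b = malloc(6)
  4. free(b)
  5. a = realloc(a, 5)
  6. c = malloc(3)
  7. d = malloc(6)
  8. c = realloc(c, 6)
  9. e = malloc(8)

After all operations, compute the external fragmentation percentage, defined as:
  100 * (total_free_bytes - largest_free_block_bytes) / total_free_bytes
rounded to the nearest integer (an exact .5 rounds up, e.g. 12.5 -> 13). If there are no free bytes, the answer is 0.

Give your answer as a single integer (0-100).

Answer: 40

Derivation:
Op 1: a = malloc(7) -> a = 0; heap: [0-6 ALLOC][7-29 FREE]
Op 2: a = realloc(a, 2) -> a = 0; heap: [0-1 ALLOC][2-29 FREE]
Op 3: b = malloc(6) -> b = 2; heap: [0-1 ALLOC][2-7 ALLOC][8-29 FREE]
Op 4: free(b) -> (freed b); heap: [0-1 ALLOC][2-29 FREE]
Op 5: a = realloc(a, 5) -> a = 0; heap: [0-4 ALLOC][5-29 FREE]
Op 6: c = malloc(3) -> c = 5; heap: [0-4 ALLOC][5-7 ALLOC][8-29 FREE]
Op 7: d = malloc(6) -> d = 8; heap: [0-4 ALLOC][5-7 ALLOC][8-13 ALLOC][14-29 FREE]
Op 8: c = realloc(c, 6) -> c = 14; heap: [0-4 ALLOC][5-7 FREE][8-13 ALLOC][14-19 ALLOC][20-29 FREE]
Op 9: e = malloc(8) -> e = 20; heap: [0-4 ALLOC][5-7 FREE][8-13 ALLOC][14-19 ALLOC][20-27 ALLOC][28-29 FREE]
Free blocks: [3 2] total_free=5 largest=3 -> 100*(5-3)/5 = 200/5 = 40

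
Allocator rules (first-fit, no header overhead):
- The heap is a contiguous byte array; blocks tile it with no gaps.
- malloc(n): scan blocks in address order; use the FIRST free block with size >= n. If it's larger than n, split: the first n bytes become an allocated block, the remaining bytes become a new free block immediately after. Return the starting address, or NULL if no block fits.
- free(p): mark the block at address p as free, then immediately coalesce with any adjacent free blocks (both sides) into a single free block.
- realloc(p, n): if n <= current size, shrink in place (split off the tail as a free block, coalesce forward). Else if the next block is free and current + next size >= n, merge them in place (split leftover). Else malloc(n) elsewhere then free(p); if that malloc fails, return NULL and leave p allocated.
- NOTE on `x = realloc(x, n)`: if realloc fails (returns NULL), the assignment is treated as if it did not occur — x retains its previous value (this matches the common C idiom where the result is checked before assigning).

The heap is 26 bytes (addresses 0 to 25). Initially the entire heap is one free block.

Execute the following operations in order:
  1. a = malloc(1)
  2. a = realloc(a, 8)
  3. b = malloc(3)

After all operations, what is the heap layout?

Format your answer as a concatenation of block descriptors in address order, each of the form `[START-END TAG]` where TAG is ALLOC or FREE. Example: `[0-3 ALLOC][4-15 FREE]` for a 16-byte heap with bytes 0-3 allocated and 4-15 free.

Op 1: a = malloc(1) -> a = 0; heap: [0-0 ALLOC][1-25 FREE]
Op 2: a = realloc(a, 8) -> a = 0; heap: [0-7 ALLOC][8-25 FREE]
Op 3: b = malloc(3) -> b = 8; heap: [0-7 ALLOC][8-10 ALLOC][11-25 FREE]

Answer: [0-7 ALLOC][8-10 ALLOC][11-25 FREE]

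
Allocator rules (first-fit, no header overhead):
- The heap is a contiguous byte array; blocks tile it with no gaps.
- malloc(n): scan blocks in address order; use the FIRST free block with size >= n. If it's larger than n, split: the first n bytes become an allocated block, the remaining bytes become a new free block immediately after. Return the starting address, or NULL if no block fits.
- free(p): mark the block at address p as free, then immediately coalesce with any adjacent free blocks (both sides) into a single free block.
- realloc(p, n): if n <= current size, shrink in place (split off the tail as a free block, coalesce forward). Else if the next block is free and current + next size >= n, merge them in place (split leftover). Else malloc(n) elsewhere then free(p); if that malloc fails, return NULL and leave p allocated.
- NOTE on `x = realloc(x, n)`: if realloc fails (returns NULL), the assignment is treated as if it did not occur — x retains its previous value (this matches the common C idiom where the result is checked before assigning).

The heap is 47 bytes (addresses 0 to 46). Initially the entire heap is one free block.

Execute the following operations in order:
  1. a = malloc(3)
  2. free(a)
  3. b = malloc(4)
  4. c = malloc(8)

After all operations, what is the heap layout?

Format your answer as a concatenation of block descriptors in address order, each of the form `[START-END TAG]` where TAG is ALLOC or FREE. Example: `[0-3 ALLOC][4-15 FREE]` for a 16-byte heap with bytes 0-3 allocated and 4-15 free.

Op 1: a = malloc(3) -> a = 0; heap: [0-2 ALLOC][3-46 FREE]
Op 2: free(a) -> (freed a); heap: [0-46 FREE]
Op 3: b = malloc(4) -> b = 0; heap: [0-3 ALLOC][4-46 FREE]
Op 4: c = malloc(8) -> c = 4; heap: [0-3 ALLOC][4-11 ALLOC][12-46 FREE]

Answer: [0-3 ALLOC][4-11 ALLOC][12-46 FREE]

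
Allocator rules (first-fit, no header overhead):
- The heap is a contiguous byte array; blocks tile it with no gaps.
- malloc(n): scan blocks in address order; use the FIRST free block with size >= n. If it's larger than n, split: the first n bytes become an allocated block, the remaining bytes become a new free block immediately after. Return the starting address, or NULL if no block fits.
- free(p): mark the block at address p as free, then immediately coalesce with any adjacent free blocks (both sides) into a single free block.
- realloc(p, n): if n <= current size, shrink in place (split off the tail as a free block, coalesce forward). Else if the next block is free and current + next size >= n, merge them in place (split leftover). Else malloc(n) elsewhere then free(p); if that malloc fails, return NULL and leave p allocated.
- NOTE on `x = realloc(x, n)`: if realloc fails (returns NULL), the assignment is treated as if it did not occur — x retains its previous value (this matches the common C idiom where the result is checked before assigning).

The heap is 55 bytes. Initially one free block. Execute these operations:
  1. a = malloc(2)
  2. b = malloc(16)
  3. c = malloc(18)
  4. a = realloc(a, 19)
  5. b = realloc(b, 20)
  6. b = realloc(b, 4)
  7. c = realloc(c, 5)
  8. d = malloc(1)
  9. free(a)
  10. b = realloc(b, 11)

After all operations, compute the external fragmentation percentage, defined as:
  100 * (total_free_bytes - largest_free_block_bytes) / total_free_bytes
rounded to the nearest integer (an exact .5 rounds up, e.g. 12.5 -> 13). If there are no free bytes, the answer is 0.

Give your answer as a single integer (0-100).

Answer: 16

Derivation:
Op 1: a = malloc(2) -> a = 0; heap: [0-1 ALLOC][2-54 FREE]
Op 2: b = malloc(16) -> b = 2; heap: [0-1 ALLOC][2-17 ALLOC][18-54 FREE]
Op 3: c = malloc(18) -> c = 18; heap: [0-1 ALLOC][2-17 ALLOC][18-35 ALLOC][36-54 FREE]
Op 4: a = realloc(a, 19) -> a = 36; heap: [0-1 FREE][2-17 ALLOC][18-35 ALLOC][36-54 ALLOC]
Op 5: b = realloc(b, 20) -> NULL (b unchanged); heap: [0-1 FREE][2-17 ALLOC][18-35 ALLOC][36-54 ALLOC]
Op 6: b = realloc(b, 4) -> b = 2; heap: [0-1 FREE][2-5 ALLOC][6-17 FREE][18-35 ALLOC][36-54 ALLOC]
Op 7: c = realloc(c, 5) -> c = 18; heap: [0-1 FREE][2-5 ALLOC][6-17 FREE][18-22 ALLOC][23-35 FREE][36-54 ALLOC]
Op 8: d = malloc(1) -> d = 0; heap: [0-0 ALLOC][1-1 FREE][2-5 ALLOC][6-17 FREE][18-22 ALLOC][23-35 FREE][36-54 ALLOC]
Op 9: free(a) -> (freed a); heap: [0-0 ALLOC][1-1 FREE][2-5 ALLOC][6-17 FREE][18-22 ALLOC][23-54 FREE]
Op 10: b = realloc(b, 11) -> b = 2; heap: [0-0 ALLOC][1-1 FREE][2-12 ALLOC][13-17 FREE][18-22 ALLOC][23-54 FREE]
Free blocks: [1 5 32] total_free=38 largest=32 -> 100*(38-32)/38 = 600/38 ≈ 15.789 -> rounds to 16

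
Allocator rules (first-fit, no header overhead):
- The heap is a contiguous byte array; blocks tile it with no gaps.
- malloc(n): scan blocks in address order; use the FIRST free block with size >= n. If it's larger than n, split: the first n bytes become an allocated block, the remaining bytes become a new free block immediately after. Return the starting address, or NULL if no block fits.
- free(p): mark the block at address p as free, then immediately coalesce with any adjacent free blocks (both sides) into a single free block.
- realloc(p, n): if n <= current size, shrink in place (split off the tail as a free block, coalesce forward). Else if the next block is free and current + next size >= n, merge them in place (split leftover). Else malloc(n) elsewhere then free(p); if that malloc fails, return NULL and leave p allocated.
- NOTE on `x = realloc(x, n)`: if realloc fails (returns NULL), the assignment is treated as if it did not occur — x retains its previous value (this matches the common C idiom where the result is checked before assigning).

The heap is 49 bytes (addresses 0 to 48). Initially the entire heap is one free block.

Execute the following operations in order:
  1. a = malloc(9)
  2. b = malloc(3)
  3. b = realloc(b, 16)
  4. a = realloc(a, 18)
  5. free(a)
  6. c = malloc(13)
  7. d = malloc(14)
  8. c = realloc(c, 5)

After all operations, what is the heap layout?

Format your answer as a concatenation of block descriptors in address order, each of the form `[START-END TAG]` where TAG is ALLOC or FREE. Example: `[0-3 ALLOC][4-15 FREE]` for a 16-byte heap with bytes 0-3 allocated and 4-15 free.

Op 1: a = malloc(9) -> a = 0; heap: [0-8 ALLOC][9-48 FREE]
Op 2: b = malloc(3) -> b = 9; heap: [0-8 ALLOC][9-11 ALLOC][12-48 FREE]
Op 3: b = realloc(b, 16) -> b = 9; heap: [0-8 ALLOC][9-24 ALLOC][25-48 FREE]
Op 4: a = realloc(a, 18) -> a = 25; heap: [0-8 FREE][9-24 ALLOC][25-42 ALLOC][43-48 FREE]
Op 5: free(a) -> (freed a); heap: [0-8 FREE][9-24 ALLOC][25-48 FREE]
Op 6: c = malloc(13) -> c = 25; heap: [0-8 FREE][9-24 ALLOC][25-37 ALLOC][38-48 FREE]
Op 7: d = malloc(14) -> d = NULL; heap: [0-8 FREE][9-24 ALLOC][25-37 ALLOC][38-48 FREE]
Op 8: c = realloc(c, 5) -> c = 25; heap: [0-8 FREE][9-24 ALLOC][25-29 ALLOC][30-48 FREE]

Answer: [0-8 FREE][9-24 ALLOC][25-29 ALLOC][30-48 FREE]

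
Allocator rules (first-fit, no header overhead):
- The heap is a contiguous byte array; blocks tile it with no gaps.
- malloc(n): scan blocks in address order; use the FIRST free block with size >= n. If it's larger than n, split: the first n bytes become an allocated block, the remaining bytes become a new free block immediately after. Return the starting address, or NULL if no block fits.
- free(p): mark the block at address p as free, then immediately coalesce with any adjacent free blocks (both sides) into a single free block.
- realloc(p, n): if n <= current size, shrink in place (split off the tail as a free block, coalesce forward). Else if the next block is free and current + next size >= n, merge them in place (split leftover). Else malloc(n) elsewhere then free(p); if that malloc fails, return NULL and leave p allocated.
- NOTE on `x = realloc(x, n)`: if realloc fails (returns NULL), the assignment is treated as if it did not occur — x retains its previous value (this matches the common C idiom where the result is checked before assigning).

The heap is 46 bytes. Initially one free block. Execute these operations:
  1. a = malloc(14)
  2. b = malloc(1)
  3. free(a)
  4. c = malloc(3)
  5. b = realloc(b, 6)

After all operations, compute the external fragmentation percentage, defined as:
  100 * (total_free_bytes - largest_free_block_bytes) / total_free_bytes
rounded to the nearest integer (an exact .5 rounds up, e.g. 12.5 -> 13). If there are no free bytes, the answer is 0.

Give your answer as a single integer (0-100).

Op 1: a = malloc(14) -> a = 0; heap: [0-13 ALLOC][14-45 FREE]
Op 2: b = malloc(1) -> b = 14; heap: [0-13 ALLOC][14-14 ALLOC][15-45 FREE]
Op 3: free(a) -> (freed a); heap: [0-13 FREE][14-14 ALLOC][15-45 FREE]
Op 4: c = malloc(3) -> c = 0; heap: [0-2 ALLOC][3-13 FREE][14-14 ALLOC][15-45 FREE]
Op 5: b = realloc(b, 6) -> b = 14; heap: [0-2 ALLOC][3-13 FREE][14-19 ALLOC][20-45 FREE]
Free blocks: [11 26] total_free=37 largest=26 -> 100*(37-26)/37 = 1100/37 ≈ 29.730 -> rounds to 30

Answer: 30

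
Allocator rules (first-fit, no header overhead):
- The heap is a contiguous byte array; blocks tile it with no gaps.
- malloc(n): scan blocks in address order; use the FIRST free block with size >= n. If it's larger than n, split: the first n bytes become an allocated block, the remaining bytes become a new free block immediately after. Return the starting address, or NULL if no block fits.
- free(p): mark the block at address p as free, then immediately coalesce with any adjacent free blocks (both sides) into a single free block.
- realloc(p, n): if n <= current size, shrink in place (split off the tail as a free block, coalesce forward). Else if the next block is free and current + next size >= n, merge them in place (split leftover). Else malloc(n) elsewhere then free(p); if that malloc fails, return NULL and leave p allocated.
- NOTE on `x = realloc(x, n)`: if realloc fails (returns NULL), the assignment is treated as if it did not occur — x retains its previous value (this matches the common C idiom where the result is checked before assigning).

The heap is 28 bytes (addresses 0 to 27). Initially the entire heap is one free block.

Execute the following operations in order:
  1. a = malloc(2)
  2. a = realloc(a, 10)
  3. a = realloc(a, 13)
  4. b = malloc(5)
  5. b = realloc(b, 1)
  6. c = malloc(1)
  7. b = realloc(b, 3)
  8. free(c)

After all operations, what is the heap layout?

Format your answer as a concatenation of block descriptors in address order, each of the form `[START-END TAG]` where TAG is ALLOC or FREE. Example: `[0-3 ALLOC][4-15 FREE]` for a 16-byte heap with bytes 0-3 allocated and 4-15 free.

Op 1: a = malloc(2) -> a = 0; heap: [0-1 ALLOC][2-27 FREE]
Op 2: a = realloc(a, 10) -> a = 0; heap: [0-9 ALLOC][10-27 FREE]
Op 3: a = realloc(a, 13) -> a = 0; heap: [0-12 ALLOC][13-27 FREE]
Op 4: b = malloc(5) -> b = 13; heap: [0-12 ALLOC][13-17 ALLOC][18-27 FREE]
Op 5: b = realloc(b, 1) -> b = 13; heap: [0-12 ALLOC][13-13 ALLOC][14-27 FREE]
Op 6: c = malloc(1) -> c = 14; heap: [0-12 ALLOC][13-13 ALLOC][14-14 ALLOC][15-27 FREE]
Op 7: b = realloc(b, 3) -> b = 15; heap: [0-12 ALLOC][13-13 FREE][14-14 ALLOC][15-17 ALLOC][18-27 FREE]
Op 8: free(c) -> (freed c); heap: [0-12 ALLOC][13-14 FREE][15-17 ALLOC][18-27 FREE]

Answer: [0-12 ALLOC][13-14 FREE][15-17 ALLOC][18-27 FREE]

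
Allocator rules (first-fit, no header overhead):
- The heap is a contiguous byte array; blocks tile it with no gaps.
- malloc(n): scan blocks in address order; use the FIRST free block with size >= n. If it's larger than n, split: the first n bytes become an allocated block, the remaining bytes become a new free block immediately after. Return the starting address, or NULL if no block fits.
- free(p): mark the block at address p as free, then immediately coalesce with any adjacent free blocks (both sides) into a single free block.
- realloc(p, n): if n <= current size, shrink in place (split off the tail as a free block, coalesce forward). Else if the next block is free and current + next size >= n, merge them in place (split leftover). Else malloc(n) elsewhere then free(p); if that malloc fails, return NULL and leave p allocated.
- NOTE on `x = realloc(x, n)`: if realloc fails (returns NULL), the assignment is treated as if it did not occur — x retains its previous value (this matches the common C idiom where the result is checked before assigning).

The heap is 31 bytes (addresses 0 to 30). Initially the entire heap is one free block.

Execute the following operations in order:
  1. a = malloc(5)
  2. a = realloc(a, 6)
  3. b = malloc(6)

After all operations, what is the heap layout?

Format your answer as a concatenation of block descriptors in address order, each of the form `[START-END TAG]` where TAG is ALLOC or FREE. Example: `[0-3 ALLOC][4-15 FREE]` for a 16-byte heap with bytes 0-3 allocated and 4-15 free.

Answer: [0-5 ALLOC][6-11 ALLOC][12-30 FREE]

Derivation:
Op 1: a = malloc(5) -> a = 0; heap: [0-4 ALLOC][5-30 FREE]
Op 2: a = realloc(a, 6) -> a = 0; heap: [0-5 ALLOC][6-30 FREE]
Op 3: b = malloc(6) -> b = 6; heap: [0-5 ALLOC][6-11 ALLOC][12-30 FREE]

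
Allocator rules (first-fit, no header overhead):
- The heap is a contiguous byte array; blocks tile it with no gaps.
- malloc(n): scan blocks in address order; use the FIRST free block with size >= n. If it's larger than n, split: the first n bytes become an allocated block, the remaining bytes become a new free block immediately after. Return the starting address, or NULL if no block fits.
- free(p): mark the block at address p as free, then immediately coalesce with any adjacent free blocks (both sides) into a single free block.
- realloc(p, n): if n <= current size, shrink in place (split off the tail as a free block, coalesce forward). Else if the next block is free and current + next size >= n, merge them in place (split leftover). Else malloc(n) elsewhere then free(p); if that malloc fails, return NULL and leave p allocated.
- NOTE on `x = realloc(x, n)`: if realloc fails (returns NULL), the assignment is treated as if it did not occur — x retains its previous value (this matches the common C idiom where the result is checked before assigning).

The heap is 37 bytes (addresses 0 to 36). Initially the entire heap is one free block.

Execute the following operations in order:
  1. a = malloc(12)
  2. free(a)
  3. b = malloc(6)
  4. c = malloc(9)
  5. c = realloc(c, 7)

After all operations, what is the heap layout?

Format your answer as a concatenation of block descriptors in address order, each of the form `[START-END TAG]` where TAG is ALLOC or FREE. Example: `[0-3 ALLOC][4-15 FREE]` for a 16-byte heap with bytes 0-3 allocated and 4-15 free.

Answer: [0-5 ALLOC][6-12 ALLOC][13-36 FREE]

Derivation:
Op 1: a = malloc(12) -> a = 0; heap: [0-11 ALLOC][12-36 FREE]
Op 2: free(a) -> (freed a); heap: [0-36 FREE]
Op 3: b = malloc(6) -> b = 0; heap: [0-5 ALLOC][6-36 FREE]
Op 4: c = malloc(9) -> c = 6; heap: [0-5 ALLOC][6-14 ALLOC][15-36 FREE]
Op 5: c = realloc(c, 7) -> c = 6; heap: [0-5 ALLOC][6-12 ALLOC][13-36 FREE]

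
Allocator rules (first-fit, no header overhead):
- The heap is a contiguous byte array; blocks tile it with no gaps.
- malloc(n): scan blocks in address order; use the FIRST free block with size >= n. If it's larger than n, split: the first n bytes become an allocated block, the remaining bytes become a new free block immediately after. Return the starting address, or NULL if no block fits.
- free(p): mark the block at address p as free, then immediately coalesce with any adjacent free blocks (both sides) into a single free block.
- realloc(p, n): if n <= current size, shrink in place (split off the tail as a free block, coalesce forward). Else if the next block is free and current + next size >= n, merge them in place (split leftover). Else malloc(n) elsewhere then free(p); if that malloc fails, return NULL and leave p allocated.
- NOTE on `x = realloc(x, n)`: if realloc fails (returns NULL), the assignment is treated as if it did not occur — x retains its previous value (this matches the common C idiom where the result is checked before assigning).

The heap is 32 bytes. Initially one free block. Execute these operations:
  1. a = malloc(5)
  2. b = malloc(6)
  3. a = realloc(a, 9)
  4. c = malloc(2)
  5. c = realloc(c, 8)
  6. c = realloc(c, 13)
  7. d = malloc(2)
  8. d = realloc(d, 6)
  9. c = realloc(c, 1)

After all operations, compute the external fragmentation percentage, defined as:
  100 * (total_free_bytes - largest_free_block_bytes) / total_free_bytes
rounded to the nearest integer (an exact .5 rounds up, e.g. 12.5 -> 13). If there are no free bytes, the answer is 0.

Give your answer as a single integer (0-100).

Op 1: a = malloc(5) -> a = 0; heap: [0-4 ALLOC][5-31 FREE]
Op 2: b = malloc(6) -> b = 5; heap: [0-4 ALLOC][5-10 ALLOC][11-31 FREE]
Op 3: a = realloc(a, 9) -> a = 11; heap: [0-4 FREE][5-10 ALLOC][11-19 ALLOC][20-31 FREE]
Op 4: c = malloc(2) -> c = 0; heap: [0-1 ALLOC][2-4 FREE][5-10 ALLOC][11-19 ALLOC][20-31 FREE]
Op 5: c = realloc(c, 8) -> c = 20; heap: [0-4 FREE][5-10 ALLOC][11-19 ALLOC][20-27 ALLOC][28-31 FREE]
Op 6: c = realloc(c, 13) -> NULL (c unchanged); heap: [0-4 FREE][5-10 ALLOC][11-19 ALLOC][20-27 ALLOC][28-31 FREE]
Op 7: d = malloc(2) -> d = 0; heap: [0-1 ALLOC][2-4 FREE][5-10 ALLOC][11-19 ALLOC][20-27 ALLOC][28-31 FREE]
Op 8: d = realloc(d, 6) -> NULL (d unchanged); heap: [0-1 ALLOC][2-4 FREE][5-10 ALLOC][11-19 ALLOC][20-27 ALLOC][28-31 FREE]
Op 9: c = realloc(c, 1) -> c = 20; heap: [0-1 ALLOC][2-4 FREE][5-10 ALLOC][11-19 ALLOC][20-20 ALLOC][21-31 FREE]
Free blocks: [3 11] total_free=14 largest=11 -> 100*(14-11)/14 = 300/14 ≈ 21.429 -> rounds to 21

Answer: 21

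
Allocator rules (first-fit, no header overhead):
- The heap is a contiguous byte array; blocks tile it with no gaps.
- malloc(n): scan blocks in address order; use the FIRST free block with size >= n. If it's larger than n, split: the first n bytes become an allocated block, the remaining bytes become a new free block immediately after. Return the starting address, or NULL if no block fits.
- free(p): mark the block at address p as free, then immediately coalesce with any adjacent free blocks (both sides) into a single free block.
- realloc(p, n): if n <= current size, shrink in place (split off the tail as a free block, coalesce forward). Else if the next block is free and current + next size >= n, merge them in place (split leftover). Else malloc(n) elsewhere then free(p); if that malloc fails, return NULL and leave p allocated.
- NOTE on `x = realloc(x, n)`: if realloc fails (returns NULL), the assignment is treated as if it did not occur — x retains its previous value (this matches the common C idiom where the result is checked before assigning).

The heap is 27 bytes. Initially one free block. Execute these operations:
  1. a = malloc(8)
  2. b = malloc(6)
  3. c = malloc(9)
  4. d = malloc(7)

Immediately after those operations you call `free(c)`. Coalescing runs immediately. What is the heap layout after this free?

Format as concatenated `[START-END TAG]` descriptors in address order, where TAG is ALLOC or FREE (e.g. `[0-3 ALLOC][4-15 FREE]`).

Op 1: a = malloc(8) -> a = 0; heap: [0-7 ALLOC][8-26 FREE]
Op 2: b = malloc(6) -> b = 8; heap: [0-7 ALLOC][8-13 ALLOC][14-26 FREE]
Op 3: c = malloc(9) -> c = 14; heap: [0-7 ALLOC][8-13 ALLOC][14-22 ALLOC][23-26 FREE]
Op 4: d = malloc(7) -> d = NULL; heap: [0-7 ALLOC][8-13 ALLOC][14-22 ALLOC][23-26 FREE]
free(c): c = 14 -> block [14-22 ALLOC]; mark free, coalesce with adjacent free neighbors -> [0-7 ALLOC][8-13 ALLOC][14-26 FREE]

Answer: [0-7 ALLOC][8-13 ALLOC][14-26 FREE]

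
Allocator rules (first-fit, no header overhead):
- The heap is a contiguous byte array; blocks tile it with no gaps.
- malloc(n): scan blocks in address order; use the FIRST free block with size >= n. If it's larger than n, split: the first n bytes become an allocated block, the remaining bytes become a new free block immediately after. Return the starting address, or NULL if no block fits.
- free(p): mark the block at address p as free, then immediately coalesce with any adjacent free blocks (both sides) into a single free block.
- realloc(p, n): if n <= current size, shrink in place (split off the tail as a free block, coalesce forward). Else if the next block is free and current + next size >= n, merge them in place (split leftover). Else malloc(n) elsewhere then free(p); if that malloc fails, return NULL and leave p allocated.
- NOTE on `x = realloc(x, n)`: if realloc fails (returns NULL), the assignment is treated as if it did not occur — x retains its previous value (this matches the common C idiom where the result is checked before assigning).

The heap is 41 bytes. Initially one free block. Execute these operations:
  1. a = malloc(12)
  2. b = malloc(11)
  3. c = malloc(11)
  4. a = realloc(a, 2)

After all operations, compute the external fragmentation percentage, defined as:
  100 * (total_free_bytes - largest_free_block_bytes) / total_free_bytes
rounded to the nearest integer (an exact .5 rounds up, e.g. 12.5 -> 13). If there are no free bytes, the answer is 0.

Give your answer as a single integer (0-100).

Answer: 41

Derivation:
Op 1: a = malloc(12) -> a = 0; heap: [0-11 ALLOC][12-40 FREE]
Op 2: b = malloc(11) -> b = 12; heap: [0-11 ALLOC][12-22 ALLOC][23-40 FREE]
Op 3: c = malloc(11) -> c = 23; heap: [0-11 ALLOC][12-22 ALLOC][23-33 ALLOC][34-40 FREE]
Op 4: a = realloc(a, 2) -> a = 0; heap: [0-1 ALLOC][2-11 FREE][12-22 ALLOC][23-33 ALLOC][34-40 FREE]
Free blocks: [10 7] total_free=17 largest=10 -> 100*(17-10)/17 = 700/17 ≈ 41.176 -> rounds to 41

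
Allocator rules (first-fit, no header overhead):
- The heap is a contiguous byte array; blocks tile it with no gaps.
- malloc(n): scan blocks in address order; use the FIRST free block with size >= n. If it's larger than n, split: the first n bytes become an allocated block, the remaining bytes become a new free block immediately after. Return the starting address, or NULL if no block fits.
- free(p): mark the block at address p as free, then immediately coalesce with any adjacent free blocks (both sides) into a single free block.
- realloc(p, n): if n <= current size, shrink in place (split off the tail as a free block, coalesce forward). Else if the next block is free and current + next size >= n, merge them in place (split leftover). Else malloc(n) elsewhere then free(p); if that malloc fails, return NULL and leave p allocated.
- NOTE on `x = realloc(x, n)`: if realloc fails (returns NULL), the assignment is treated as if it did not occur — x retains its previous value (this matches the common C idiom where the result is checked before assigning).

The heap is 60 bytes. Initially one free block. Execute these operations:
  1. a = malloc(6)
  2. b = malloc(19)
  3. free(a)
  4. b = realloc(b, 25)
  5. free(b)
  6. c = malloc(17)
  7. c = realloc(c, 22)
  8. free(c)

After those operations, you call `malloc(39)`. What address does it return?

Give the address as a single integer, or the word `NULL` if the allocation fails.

Op 1: a = malloc(6) -> a = 0; heap: [0-5 ALLOC][6-59 FREE]
Op 2: b = malloc(19) -> b = 6; heap: [0-5 ALLOC][6-24 ALLOC][25-59 FREE]
Op 3: free(a) -> (freed a); heap: [0-5 FREE][6-24 ALLOC][25-59 FREE]
Op 4: b = realloc(b, 25) -> b = 6; heap: [0-5 FREE][6-30 ALLOC][31-59 FREE]
Op 5: free(b) -> (freed b); heap: [0-59 FREE]
Op 6: c = malloc(17) -> c = 0; heap: [0-16 ALLOC][17-59 FREE]
Op 7: c = realloc(c, 22) -> c = 0; heap: [0-21 ALLOC][22-59 FREE]
Op 8: free(c) -> (freed c); heap: [0-59 FREE]
malloc(39): first-fit scan over [0-59 FREE] -> 0

Answer: 0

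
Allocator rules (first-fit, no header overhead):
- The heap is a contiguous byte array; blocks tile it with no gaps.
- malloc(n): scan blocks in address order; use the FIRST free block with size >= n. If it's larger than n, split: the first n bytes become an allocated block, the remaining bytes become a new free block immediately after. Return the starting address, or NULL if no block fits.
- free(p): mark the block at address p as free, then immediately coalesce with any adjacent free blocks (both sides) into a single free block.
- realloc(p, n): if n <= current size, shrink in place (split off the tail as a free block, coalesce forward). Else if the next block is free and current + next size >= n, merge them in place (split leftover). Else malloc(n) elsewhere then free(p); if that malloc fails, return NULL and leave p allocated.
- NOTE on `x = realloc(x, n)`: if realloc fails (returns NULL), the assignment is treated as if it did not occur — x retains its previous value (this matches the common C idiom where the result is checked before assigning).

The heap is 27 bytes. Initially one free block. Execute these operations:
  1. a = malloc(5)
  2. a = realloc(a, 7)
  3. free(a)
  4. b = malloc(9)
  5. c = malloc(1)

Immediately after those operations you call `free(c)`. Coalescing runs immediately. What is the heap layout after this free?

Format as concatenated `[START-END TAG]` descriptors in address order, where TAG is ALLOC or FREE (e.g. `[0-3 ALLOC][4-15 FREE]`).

Answer: [0-8 ALLOC][9-26 FREE]

Derivation:
Op 1: a = malloc(5) -> a = 0; heap: [0-4 ALLOC][5-26 FREE]
Op 2: a = realloc(a, 7) -> a = 0; heap: [0-6 ALLOC][7-26 FREE]
Op 3: free(a) -> (freed a); heap: [0-26 FREE]
Op 4: b = malloc(9) -> b = 0; heap: [0-8 ALLOC][9-26 FREE]
Op 5: c = malloc(1) -> c = 9; heap: [0-8 ALLOC][9-9 ALLOC][10-26 FREE]
free(c): c = 9 -> block [9-9 ALLOC]; mark free, coalesce with adjacent free neighbors -> [0-8 ALLOC][9-26 FREE]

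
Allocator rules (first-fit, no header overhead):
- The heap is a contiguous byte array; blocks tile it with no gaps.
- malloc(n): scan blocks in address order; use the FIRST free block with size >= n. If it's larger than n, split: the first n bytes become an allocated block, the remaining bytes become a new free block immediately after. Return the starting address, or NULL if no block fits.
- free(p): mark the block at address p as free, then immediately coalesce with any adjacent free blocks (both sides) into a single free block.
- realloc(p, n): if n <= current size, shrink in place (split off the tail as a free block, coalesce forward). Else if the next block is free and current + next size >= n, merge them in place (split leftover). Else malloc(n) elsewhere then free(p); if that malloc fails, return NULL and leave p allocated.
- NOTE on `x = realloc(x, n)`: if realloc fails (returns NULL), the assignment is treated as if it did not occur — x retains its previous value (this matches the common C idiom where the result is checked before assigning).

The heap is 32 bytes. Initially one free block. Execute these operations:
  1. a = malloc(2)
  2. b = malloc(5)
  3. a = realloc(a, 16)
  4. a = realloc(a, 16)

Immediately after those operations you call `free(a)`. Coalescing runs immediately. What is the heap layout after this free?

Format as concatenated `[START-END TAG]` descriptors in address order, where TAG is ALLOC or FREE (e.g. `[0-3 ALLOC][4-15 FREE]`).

Op 1: a = malloc(2) -> a = 0; heap: [0-1 ALLOC][2-31 FREE]
Op 2: b = malloc(5) -> b = 2; heap: [0-1 ALLOC][2-6 ALLOC][7-31 FREE]
Op 3: a = realloc(a, 16) -> a = 7; heap: [0-1 FREE][2-6 ALLOC][7-22 ALLOC][23-31 FREE]
Op 4: a = realloc(a, 16) -> a = 7; heap: [0-1 FREE][2-6 ALLOC][7-22 ALLOC][23-31 FREE]
free(a): a = 7 -> block [7-22 ALLOC]; mark free, coalesce with adjacent free neighbors -> [0-1 FREE][2-6 ALLOC][7-31 FREE]

Answer: [0-1 FREE][2-6 ALLOC][7-31 FREE]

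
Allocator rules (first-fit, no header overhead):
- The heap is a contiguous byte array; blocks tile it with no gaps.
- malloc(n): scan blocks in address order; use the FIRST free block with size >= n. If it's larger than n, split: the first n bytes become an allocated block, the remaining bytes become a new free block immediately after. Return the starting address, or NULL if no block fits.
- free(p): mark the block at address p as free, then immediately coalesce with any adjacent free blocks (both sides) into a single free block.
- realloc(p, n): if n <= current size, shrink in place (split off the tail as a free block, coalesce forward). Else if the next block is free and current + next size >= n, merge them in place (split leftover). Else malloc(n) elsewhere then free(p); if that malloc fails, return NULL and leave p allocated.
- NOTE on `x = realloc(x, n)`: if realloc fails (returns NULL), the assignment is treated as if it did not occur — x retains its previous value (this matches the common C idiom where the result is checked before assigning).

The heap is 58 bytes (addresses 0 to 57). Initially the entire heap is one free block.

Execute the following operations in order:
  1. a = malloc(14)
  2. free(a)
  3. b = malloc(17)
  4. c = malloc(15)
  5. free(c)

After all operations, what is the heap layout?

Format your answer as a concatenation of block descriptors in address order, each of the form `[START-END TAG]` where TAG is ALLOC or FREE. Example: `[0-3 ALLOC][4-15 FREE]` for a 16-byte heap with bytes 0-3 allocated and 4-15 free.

Op 1: a = malloc(14) -> a = 0; heap: [0-13 ALLOC][14-57 FREE]
Op 2: free(a) -> (freed a); heap: [0-57 FREE]
Op 3: b = malloc(17) -> b = 0; heap: [0-16 ALLOC][17-57 FREE]
Op 4: c = malloc(15) -> c = 17; heap: [0-16 ALLOC][17-31 ALLOC][32-57 FREE]
Op 5: free(c) -> (freed c); heap: [0-16 ALLOC][17-57 FREE]

Answer: [0-16 ALLOC][17-57 FREE]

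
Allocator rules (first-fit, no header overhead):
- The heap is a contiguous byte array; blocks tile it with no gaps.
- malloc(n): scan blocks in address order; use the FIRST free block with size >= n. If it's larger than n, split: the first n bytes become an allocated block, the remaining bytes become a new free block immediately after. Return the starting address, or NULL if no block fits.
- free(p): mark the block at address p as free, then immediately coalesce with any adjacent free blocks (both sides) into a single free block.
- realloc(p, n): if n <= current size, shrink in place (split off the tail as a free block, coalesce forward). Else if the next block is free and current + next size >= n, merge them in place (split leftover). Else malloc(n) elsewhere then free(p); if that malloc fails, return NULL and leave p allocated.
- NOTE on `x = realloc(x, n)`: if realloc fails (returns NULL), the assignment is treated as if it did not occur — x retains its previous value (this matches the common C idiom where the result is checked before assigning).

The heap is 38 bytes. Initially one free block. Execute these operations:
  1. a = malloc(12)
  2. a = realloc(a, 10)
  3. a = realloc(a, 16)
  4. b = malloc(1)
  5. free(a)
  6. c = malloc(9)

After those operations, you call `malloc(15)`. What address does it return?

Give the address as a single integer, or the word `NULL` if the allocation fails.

Op 1: a = malloc(12) -> a = 0; heap: [0-11 ALLOC][12-37 FREE]
Op 2: a = realloc(a, 10) -> a = 0; heap: [0-9 ALLOC][10-37 FREE]
Op 3: a = realloc(a, 16) -> a = 0; heap: [0-15 ALLOC][16-37 FREE]
Op 4: b = malloc(1) -> b = 16; heap: [0-15 ALLOC][16-16 ALLOC][17-37 FREE]
Op 5: free(a) -> (freed a); heap: [0-15 FREE][16-16 ALLOC][17-37 FREE]
Op 6: c = malloc(9) -> c = 0; heap: [0-8 ALLOC][9-15 FREE][16-16 ALLOC][17-37 FREE]
malloc(15): first-fit scan over [0-8 ALLOC][9-15 FREE][16-16 ALLOC][17-37 FREE] -> 17

Answer: 17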